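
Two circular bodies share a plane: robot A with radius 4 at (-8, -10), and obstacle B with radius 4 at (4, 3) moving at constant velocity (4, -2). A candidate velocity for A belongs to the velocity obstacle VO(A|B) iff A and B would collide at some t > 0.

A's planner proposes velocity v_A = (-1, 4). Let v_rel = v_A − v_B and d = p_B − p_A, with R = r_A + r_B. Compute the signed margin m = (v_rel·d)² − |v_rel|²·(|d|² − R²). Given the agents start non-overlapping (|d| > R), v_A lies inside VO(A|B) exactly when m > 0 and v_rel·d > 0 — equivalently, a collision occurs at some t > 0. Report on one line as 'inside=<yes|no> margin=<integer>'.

d = (12, 13),  |d|² = 313;  R = 4+4 = 8,  c = 313−8² = 249
v_rel = (-5, 6),  |v_rel|² = 61;  v_rel·d = (-5)·(12) + (6)·(13) = 18
61·t² − 36·t + 249 = 0  ⇒  m = 18² − 61·249 = -14865
m = -14865 < 0,  v_rel·d = 18 > 0  ⇒  outside

inside=no margin=-14865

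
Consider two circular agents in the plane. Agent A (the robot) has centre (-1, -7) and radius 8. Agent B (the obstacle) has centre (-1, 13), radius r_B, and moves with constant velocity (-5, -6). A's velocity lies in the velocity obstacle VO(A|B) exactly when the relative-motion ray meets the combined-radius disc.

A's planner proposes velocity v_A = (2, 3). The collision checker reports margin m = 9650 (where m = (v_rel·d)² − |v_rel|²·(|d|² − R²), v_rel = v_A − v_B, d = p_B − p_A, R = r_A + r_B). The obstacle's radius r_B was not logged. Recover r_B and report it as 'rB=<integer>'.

m = 9650
d = (0, 20);  v_rel = (7, 9),  |v_rel|² = 130
v_rel×d = (7)·(20) − (9)·(0) = 140
since m = R²·130 − 140²:  R² = (19600 + 9650) / 130 = 225
R = √225 = 15  ⇒  r_B = 15 − 8 = 7

rB=7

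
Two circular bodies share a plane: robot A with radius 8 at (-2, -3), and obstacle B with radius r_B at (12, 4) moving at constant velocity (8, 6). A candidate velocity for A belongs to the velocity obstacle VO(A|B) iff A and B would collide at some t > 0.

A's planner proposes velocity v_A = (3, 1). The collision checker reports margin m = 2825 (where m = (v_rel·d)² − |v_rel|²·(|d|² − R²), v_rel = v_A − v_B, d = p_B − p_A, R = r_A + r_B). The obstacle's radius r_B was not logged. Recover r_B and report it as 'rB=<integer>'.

m = 2825
d = (14, 7);  v_rel = (-5, -5),  |v_rel|² = 50
v_rel×d = (-5)·(7) − (-5)·(14) = 35
since m = R²·50 − 35²:  R² = (1225 + 2825) / 50 = 81
R = √81 = 9  ⇒  r_B = 9 − 8 = 1

rB=1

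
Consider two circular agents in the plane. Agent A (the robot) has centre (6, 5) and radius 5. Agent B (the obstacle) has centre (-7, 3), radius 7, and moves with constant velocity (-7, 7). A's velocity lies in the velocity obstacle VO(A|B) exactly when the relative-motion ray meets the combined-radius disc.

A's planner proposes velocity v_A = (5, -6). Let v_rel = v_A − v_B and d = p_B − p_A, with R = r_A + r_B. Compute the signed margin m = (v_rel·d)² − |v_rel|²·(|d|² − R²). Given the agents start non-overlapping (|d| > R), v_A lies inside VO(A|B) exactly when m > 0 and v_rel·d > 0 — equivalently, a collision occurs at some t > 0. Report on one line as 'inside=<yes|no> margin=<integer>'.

d = (-13, -2),  |d|² = 173;  R = 5+7 = 12,  c = 173−12² = 29
v_rel = (12, -13),  |v_rel|² = 313;  v_rel·d = (12)·(-13) + (-13)·(-2) = -130
313·t² + 260·t + 29 = 0  ⇒  m = (-130)² − 313·29 = 7823
m = 7823 > 0,  v_rel·d = -130 < 0  ⇒  outside

inside=no margin=7823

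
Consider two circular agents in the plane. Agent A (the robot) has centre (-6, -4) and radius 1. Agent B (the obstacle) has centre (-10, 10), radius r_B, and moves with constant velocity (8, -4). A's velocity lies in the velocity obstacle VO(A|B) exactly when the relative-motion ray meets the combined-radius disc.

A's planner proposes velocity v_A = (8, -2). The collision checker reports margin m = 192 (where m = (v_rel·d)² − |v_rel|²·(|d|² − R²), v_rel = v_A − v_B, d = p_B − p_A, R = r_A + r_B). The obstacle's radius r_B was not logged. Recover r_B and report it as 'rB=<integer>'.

m = 192
d = (-4, 14);  v_rel = (0, 2),  |v_rel|² = 4
v_rel×d = (0)·(14) − (2)·(-4) = 8
since m = R²·4 − 8²:  R² = (64 + 192) / 4 = 64
R = √64 = 8  ⇒  r_B = 8 − 1 = 7

rB=7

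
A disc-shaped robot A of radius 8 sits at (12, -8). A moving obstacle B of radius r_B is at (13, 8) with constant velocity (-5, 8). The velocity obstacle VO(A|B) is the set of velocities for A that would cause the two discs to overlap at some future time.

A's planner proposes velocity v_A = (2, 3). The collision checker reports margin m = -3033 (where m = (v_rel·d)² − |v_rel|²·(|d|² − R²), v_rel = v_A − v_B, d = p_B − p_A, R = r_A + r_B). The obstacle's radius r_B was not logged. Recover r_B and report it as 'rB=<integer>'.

m = -3033
d = (1, 16);  v_rel = (7, -5),  |v_rel|² = 74
v_rel×d = (7)·(16) − (-5)·(1) = 117
since m = R²·74 − 117²:  R² = (13689 + -3033) / 74 = 144
R = √144 = 12  ⇒  r_B = 12 − 8 = 4

rB=4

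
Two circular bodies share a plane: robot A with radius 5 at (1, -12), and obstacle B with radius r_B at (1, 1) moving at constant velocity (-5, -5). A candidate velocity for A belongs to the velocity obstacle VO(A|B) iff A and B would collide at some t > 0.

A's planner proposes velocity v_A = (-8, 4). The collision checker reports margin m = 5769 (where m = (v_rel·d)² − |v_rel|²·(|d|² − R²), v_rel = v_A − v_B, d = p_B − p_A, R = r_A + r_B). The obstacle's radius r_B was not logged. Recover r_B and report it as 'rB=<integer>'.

m = 5769
d = (0, 13);  v_rel = (-3, 9),  |v_rel|² = 90
v_rel×d = (-3)·(13) − (9)·(0) = -39
since m = R²·90 − (-39)²:  R² = (1521 + 5769) / 90 = 81
R = √81 = 9  ⇒  r_B = 9 − 5 = 4

rB=4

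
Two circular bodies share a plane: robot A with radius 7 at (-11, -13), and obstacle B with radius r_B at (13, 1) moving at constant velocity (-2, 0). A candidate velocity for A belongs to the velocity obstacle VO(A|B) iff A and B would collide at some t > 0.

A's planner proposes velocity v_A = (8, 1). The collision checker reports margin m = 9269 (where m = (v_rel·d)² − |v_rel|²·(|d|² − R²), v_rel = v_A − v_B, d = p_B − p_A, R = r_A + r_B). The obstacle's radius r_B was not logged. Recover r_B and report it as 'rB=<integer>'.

m = 9269
d = (24, 14);  v_rel = (10, 1),  |v_rel|² = 101
v_rel×d = (10)·(14) − (1)·(24) = 116
since m = R²·101 − 116²:  R² = (13456 + 9269) / 101 = 225
R = √225 = 15  ⇒  r_B = 15 − 7 = 8

rB=8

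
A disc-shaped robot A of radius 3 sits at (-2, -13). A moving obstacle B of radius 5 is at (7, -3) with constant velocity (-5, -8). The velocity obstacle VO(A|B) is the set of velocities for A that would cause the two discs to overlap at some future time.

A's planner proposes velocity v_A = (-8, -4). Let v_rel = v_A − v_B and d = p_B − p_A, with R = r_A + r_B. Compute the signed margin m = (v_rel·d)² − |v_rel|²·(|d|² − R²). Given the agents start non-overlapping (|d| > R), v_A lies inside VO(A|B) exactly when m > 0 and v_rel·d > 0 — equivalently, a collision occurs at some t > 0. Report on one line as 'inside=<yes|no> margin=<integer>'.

d = (9, 10),  |d|² = 181;  R = 3+5 = 8,  c = 181−8² = 117
v_rel = (-3, 4),  |v_rel|² = 25;  v_rel·d = (-3)·(9) + (4)·(10) = 13
25·t² − 26·t + 117 = 0  ⇒  m = 13² − 25·117 = -2756
m = -2756 < 0,  v_rel·d = 13 > 0  ⇒  outside

inside=no margin=-2756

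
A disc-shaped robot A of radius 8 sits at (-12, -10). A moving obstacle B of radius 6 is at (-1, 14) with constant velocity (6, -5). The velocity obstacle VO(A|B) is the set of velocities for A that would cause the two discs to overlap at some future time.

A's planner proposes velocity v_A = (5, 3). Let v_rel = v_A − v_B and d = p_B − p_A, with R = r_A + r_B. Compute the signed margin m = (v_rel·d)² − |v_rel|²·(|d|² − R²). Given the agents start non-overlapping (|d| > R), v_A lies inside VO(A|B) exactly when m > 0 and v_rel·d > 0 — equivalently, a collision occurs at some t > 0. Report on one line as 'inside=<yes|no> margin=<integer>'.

d = (11, 24),  |d|² = 697;  R = 8+6 = 14,  c = 697−14² = 501
v_rel = (-1, 8),  |v_rel|² = 65;  v_rel·d = (-1)·(11) + (8)·(24) = 181
65·t² − 362·t + 501 = 0  ⇒  m = 181² − 65·501 = 196
m = 196 > 0,  v_rel·d = 181 > 0  ⇒  inside

inside=yes margin=196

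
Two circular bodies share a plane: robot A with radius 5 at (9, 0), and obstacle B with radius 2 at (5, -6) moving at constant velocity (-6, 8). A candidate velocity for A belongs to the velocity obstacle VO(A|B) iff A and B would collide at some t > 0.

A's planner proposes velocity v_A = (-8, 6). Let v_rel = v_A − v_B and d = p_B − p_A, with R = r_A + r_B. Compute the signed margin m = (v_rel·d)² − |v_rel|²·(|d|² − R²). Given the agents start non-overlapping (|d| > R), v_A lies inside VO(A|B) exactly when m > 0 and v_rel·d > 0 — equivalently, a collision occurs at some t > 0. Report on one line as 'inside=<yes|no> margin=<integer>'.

d = (-4, -6),  |d|² = 52;  R = 5+2 = 7,  c = 52−7² = 3
v_rel = (-2, -2),  |v_rel|² = 8;  v_rel·d = (-2)·(-4) + (-2)·(-6) = 20
8·t² − 40·t + 3 = 0  ⇒  m = 20² − 8·3 = 376
m = 376 > 0,  v_rel·d = 20 > 0  ⇒  inside

inside=yes margin=376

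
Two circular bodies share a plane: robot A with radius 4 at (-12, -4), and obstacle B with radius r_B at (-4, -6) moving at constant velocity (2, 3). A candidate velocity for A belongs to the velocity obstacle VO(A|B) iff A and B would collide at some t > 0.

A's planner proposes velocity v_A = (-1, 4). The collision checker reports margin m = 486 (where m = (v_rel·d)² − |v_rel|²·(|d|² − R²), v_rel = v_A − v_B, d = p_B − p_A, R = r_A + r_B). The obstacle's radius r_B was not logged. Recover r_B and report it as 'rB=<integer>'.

m = 486
d = (8, -2);  v_rel = (-3, 1),  |v_rel|² = 10
v_rel×d = (-3)·(-2) − (1)·(8) = -2
since m = R²·10 − (-2)²:  R² = (4 + 486) / 10 = 49
R = √49 = 7  ⇒  r_B = 7 − 4 = 3

rB=3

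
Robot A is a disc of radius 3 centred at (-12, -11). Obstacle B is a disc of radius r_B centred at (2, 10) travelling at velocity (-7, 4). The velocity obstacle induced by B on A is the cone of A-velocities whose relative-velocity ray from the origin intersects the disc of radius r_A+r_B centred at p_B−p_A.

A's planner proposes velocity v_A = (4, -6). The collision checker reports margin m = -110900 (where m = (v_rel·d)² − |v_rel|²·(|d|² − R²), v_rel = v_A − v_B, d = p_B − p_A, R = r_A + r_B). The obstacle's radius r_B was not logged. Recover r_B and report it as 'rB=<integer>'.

m = -110900
d = (14, 21);  v_rel = (11, -10),  |v_rel|² = 221
v_rel×d = (11)·(21) − (-10)·(14) = 371
since m = R²·221 − 371²:  R² = (137641 + -110900) / 221 = 121
R = √121 = 11  ⇒  r_B = 11 − 3 = 8

rB=8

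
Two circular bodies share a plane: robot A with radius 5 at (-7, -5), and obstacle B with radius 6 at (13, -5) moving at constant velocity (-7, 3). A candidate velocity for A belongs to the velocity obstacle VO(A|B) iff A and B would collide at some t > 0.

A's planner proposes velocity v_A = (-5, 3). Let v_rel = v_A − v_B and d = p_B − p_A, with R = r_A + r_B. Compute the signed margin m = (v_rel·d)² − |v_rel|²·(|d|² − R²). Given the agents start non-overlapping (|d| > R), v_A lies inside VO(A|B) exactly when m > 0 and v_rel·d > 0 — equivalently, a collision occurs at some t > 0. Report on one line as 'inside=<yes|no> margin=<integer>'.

d = (20, 0),  |d|² = 400;  R = 5+6 = 11,  c = 400−11² = 279
v_rel = (2, 0),  |v_rel|² = 4;  v_rel·d = (2)·(20) + (0)·(0) = 40
4·t² − 80·t + 279 = 0  ⇒  m = 40² − 4·279 = 484
m = 484 > 0,  v_rel·d = 40 > 0  ⇒  inside

inside=yes margin=484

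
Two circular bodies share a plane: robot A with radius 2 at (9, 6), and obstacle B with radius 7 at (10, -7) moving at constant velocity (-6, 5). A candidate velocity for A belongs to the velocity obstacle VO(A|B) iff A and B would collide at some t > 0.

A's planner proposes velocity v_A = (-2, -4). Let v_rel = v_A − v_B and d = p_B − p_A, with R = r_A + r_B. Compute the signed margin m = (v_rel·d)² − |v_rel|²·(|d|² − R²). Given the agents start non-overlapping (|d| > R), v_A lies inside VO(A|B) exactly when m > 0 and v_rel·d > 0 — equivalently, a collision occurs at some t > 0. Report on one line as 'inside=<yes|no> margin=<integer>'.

d = (1, -13),  |d|² = 170;  R = 2+7 = 9,  c = 170−9² = 89
v_rel = (4, -9),  |v_rel|² = 97;  v_rel·d = (4)·(1) + (-9)·(-13) = 121
97·t² − 242·t + 89 = 0  ⇒  m = 121² − 97·89 = 6008
m = 6008 > 0,  v_rel·d = 121 > 0  ⇒  inside

inside=yes margin=6008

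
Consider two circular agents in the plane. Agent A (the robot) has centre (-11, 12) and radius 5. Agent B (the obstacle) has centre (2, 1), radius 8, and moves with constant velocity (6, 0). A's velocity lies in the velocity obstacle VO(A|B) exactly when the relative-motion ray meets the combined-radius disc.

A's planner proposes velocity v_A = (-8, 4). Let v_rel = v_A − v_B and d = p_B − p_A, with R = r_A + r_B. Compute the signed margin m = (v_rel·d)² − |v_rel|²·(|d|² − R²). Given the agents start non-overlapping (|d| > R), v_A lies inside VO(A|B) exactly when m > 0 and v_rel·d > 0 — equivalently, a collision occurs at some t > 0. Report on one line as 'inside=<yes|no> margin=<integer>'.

d = (13, -11),  |d|² = 290;  R = 5+8 = 13,  c = 290−13² = 121
v_rel = (-14, 4),  |v_rel|² = 212;  v_rel·d = (-14)·(13) + (4)·(-11) = -226
212·t² + 452·t + 121 = 0  ⇒  m = (-226)² − 212·121 = 25424
m = 25424 > 0,  v_rel·d = -226 < 0  ⇒  outside

inside=no margin=25424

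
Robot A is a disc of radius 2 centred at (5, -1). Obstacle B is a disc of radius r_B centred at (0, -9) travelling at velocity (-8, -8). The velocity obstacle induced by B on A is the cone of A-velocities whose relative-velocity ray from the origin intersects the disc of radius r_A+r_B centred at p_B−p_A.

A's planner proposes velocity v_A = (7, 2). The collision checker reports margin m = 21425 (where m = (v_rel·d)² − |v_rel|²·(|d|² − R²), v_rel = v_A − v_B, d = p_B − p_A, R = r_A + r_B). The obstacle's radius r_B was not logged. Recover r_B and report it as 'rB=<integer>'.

m = 21425
d = (-5, -8);  v_rel = (15, 10),  |v_rel|² = 325
v_rel×d = (15)·(-8) − (10)·(-5) = -70
since m = R²·325 − (-70)²:  R² = (4900 + 21425) / 325 = 81
R = √81 = 9  ⇒  r_B = 9 − 2 = 7

rB=7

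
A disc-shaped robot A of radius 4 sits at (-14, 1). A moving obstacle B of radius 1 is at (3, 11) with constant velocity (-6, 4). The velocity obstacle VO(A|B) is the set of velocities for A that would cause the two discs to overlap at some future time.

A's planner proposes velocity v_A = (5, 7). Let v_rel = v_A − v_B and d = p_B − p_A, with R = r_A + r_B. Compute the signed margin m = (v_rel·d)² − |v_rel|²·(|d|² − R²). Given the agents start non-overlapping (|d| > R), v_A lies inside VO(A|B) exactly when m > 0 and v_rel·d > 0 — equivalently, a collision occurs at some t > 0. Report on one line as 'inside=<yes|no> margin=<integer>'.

d = (17, 10),  |d|² = 389;  R = 4+1 = 5,  c = 389−5² = 364
v_rel = (11, 3),  |v_rel|² = 130;  v_rel·d = (11)·(17) + (3)·(10) = 217
130·t² − 434·t + 364 = 0  ⇒  m = 217² − 130·364 = -231
m = -231 < 0,  v_rel·d = 217 > 0  ⇒  outside

inside=no margin=-231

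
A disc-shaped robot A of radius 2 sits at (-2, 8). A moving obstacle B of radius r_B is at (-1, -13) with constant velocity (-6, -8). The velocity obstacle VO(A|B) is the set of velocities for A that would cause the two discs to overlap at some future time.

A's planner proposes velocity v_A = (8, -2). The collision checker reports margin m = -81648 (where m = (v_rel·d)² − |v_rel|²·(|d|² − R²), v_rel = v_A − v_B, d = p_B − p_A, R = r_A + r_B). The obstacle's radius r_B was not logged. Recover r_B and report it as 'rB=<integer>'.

m = -81648
d = (1, -21);  v_rel = (14, 6),  |v_rel|² = 232
v_rel×d = (14)·(-21) − (6)·(1) = -300
since m = R²·232 − (-300)²:  R² = (90000 + -81648) / 232 = 36
R = √36 = 6  ⇒  r_B = 6 − 2 = 4

rB=4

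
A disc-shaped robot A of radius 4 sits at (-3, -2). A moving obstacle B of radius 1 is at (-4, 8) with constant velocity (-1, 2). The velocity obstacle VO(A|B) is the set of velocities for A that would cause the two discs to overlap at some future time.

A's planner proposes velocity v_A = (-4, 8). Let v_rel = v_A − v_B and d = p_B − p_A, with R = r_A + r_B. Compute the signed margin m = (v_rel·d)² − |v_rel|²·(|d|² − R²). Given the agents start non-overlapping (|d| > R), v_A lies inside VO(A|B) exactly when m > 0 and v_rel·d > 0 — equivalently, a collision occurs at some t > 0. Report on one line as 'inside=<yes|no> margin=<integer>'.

d = (-1, 10),  |d|² = 101;  R = 4+1 = 5,  c = 101−5² = 76
v_rel = (-3, 6),  |v_rel|² = 45;  v_rel·d = (-3)·(-1) + (6)·(10) = 63
45·t² − 126·t + 76 = 0  ⇒  m = 63² − 45·76 = 549
m = 549 > 0,  v_rel·d = 63 > 0  ⇒  inside

inside=yes margin=549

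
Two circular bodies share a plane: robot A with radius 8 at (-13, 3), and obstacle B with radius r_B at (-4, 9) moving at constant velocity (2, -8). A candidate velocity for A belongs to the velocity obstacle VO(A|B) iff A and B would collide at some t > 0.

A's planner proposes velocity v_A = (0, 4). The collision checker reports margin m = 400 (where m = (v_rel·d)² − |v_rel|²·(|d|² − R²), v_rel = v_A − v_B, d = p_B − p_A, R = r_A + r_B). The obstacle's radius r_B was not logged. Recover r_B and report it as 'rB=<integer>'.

m = 400
d = (9, 6);  v_rel = (-2, 12),  |v_rel|² = 148
v_rel×d = (-2)·(6) − (12)·(9) = -120
since m = R²·148 − (-120)²:  R² = (14400 + 400) / 148 = 100
R = √100 = 10  ⇒  r_B = 10 − 8 = 2

rB=2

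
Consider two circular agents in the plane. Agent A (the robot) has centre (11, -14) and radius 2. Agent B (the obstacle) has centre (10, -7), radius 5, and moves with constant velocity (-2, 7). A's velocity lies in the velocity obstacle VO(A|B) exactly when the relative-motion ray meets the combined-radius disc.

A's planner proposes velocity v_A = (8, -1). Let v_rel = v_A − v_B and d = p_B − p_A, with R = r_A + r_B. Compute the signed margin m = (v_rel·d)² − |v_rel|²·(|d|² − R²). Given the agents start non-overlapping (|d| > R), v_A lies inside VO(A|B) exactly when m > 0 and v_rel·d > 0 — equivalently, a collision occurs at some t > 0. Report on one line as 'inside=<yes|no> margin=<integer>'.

d = (-1, 7),  |d|² = 50;  R = 2+5 = 7,  c = 50−7² = 1
v_rel = (10, -8),  |v_rel|² = 164;  v_rel·d = (10)·(-1) + (-8)·(7) = -66
164·t² + 132·t + 1 = 0  ⇒  m = (-66)² − 164·1 = 4192
m = 4192 > 0,  v_rel·d = -66 < 0  ⇒  outside

inside=no margin=4192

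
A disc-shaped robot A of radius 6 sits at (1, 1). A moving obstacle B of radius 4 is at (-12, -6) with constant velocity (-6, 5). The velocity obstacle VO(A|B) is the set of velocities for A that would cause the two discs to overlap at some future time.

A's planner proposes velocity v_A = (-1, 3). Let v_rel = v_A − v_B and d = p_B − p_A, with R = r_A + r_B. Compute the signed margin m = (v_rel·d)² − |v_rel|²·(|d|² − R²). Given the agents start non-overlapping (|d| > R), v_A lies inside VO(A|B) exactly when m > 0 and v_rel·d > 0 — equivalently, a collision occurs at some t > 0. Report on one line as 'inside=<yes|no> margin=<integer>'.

d = (-13, -7),  |d|² = 218;  R = 6+4 = 10,  c = 218−10² = 118
v_rel = (5, -2),  |v_rel|² = 29;  v_rel·d = (5)·(-13) + (-2)·(-7) = -51
29·t² + 102·t + 118 = 0  ⇒  m = (-51)² − 29·118 = -821
m = -821 < 0,  v_rel·d = -51 < 0  ⇒  outside

inside=no margin=-821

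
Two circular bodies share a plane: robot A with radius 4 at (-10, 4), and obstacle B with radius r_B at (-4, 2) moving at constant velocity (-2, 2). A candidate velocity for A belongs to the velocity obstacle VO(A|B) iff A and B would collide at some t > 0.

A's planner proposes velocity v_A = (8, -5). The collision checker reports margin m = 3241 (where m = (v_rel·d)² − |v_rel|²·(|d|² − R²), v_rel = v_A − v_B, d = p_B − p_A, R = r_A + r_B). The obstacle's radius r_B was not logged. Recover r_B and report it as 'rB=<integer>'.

m = 3241
d = (6, -2);  v_rel = (10, -7),  |v_rel|² = 149
v_rel×d = (10)·(-2) − (-7)·(6) = 22
since m = R²·149 − 22²:  R² = (484 + 3241) / 149 = 25
R = √25 = 5  ⇒  r_B = 5 − 4 = 1

rB=1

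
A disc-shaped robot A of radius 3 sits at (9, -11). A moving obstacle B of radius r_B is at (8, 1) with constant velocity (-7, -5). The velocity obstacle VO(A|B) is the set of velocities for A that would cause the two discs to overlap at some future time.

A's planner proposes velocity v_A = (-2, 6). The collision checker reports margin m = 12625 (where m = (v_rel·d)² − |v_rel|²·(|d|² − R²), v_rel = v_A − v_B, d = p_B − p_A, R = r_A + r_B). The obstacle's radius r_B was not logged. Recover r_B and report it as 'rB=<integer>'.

m = 12625
d = (-1, 12);  v_rel = (5, 11),  |v_rel|² = 146
v_rel×d = (5)·(12) − (11)·(-1) = 71
since m = R²·146 − 71²:  R² = (5041 + 12625) / 146 = 121
R = √121 = 11  ⇒  r_B = 11 − 3 = 8

rB=8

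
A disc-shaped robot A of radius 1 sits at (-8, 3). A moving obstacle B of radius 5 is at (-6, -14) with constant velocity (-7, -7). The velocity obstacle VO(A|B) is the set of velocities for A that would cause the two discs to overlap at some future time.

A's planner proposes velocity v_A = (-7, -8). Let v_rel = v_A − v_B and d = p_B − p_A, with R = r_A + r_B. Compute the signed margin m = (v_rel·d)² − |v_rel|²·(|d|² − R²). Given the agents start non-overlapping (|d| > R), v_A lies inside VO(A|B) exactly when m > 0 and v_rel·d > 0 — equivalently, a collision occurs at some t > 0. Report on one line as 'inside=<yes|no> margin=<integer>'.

d = (2, -17),  |d|² = 293;  R = 1+5 = 6,  c = 293−6² = 257
v_rel = (0, -1),  |v_rel|² = 1;  v_rel·d = (0)·(2) + (-1)·(-17) = 17
1·t² − 34·t + 257 = 0  ⇒  m = 17² − 1·257 = 32
m = 32 > 0,  v_rel·d = 17 > 0  ⇒  inside

inside=yes margin=32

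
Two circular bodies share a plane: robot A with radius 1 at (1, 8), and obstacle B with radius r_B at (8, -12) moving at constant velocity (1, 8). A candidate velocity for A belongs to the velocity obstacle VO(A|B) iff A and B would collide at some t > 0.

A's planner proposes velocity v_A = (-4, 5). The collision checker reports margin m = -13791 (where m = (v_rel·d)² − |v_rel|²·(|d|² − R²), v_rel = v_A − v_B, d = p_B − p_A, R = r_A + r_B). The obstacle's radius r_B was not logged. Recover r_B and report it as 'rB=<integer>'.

m = -13791
d = (7, -20);  v_rel = (-5, -3),  |v_rel|² = 34
v_rel×d = (-5)·(-20) − (-3)·(7) = 121
since m = R²·34 − 121²:  R² = (14641 + -13791) / 34 = 25
R = √25 = 5  ⇒  r_B = 5 − 1 = 4

rB=4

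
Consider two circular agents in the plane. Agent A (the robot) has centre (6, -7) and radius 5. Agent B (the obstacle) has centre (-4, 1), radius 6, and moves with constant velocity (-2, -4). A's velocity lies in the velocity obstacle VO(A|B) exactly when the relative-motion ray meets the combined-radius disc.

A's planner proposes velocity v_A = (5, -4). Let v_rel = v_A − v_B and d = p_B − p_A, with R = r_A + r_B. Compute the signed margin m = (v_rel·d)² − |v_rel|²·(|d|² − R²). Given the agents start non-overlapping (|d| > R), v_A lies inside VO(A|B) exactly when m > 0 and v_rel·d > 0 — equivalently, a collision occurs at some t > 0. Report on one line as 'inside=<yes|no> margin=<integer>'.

d = (-10, 8),  |d|² = 164;  R = 5+6 = 11,  c = 164−11² = 43
v_rel = (7, 0),  |v_rel|² = 49;  v_rel·d = (7)·(-10) + (0)·(8) = -70
49·t² + 140·t + 43 = 0  ⇒  m = (-70)² − 49·43 = 2793
m = 2793 > 0,  v_rel·d = -70 < 0  ⇒  outside

inside=no margin=2793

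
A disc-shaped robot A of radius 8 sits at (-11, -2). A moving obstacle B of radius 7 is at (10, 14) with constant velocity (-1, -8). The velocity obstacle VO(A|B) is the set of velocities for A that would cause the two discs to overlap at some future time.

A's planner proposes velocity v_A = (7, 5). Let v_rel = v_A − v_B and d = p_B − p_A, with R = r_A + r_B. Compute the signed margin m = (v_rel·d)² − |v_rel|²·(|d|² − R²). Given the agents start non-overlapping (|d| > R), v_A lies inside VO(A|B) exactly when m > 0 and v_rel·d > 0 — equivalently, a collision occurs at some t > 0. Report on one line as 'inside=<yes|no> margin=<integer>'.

d = (21, 16),  |d|² = 697;  R = 8+7 = 15,  c = 697−15² = 472
v_rel = (8, 13),  |v_rel|² = 233;  v_rel·d = (8)·(21) + (13)·(16) = 376
233·t² − 752·t + 472 = 0  ⇒  m = 376² − 233·472 = 31400
m = 31400 > 0,  v_rel·d = 376 > 0  ⇒  inside

inside=yes margin=31400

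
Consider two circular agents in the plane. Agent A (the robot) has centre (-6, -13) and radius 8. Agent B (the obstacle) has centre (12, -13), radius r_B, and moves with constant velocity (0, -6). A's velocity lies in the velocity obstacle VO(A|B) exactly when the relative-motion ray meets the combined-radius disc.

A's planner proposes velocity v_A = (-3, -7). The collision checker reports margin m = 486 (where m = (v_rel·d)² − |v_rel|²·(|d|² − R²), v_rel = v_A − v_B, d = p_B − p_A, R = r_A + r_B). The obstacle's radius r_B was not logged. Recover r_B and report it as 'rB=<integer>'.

m = 486
d = (18, 0);  v_rel = (-3, -1),  |v_rel|² = 10
v_rel×d = (-3)·(0) − (-1)·(18) = 18
since m = R²·10 − 18²:  R² = (324 + 486) / 10 = 81
R = √81 = 9  ⇒  r_B = 9 − 8 = 1

rB=1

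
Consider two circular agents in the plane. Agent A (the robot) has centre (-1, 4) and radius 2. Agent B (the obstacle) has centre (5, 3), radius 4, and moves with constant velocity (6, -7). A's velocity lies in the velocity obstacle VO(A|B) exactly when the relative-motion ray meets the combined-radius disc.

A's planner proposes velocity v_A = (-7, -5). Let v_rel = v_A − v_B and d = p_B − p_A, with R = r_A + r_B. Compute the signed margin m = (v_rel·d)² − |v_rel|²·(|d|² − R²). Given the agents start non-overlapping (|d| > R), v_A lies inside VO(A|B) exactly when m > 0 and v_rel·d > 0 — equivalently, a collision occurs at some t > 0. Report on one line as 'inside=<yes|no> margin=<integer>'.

d = (6, -1),  |d|² = 37;  R = 2+4 = 6,  c = 37−6² = 1
v_rel = (-13, 2),  |v_rel|² = 173;  v_rel·d = (-13)·(6) + (2)·(-1) = -80
173·t² + 160·t + 1 = 0  ⇒  m = (-80)² − 173·1 = 6227
m = 6227 > 0,  v_rel·d = -80 < 0  ⇒  outside

inside=no margin=6227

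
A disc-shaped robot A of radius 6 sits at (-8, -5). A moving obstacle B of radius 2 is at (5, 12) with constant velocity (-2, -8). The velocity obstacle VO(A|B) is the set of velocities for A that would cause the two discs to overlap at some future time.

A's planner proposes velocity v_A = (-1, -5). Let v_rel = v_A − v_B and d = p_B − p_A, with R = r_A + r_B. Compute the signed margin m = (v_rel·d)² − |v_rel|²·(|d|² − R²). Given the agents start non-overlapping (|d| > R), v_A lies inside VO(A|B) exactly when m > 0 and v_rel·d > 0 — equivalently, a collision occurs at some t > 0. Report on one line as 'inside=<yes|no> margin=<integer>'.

d = (13, 17),  |d|² = 458;  R = 6+2 = 8,  c = 458−8² = 394
v_rel = (1, 3),  |v_rel|² = 10;  v_rel·d = (1)·(13) + (3)·(17) = 64
10·t² − 128·t + 394 = 0  ⇒  m = 64² − 10·394 = 156
m = 156 > 0,  v_rel·d = 64 > 0  ⇒  inside

inside=yes margin=156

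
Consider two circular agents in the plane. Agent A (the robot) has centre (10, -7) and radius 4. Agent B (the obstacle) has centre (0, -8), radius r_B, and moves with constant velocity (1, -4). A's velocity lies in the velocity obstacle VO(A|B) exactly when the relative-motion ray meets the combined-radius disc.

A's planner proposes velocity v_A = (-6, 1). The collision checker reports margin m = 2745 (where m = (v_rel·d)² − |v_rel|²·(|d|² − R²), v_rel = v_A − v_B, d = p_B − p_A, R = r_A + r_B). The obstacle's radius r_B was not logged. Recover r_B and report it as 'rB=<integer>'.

m = 2745
d = (-10, -1);  v_rel = (-7, 5),  |v_rel|² = 74
v_rel×d = (-7)·(-1) − (5)·(-10) = 57
since m = R²·74 − 57²:  R² = (3249 + 2745) / 74 = 81
R = √81 = 9  ⇒  r_B = 9 − 4 = 5

rB=5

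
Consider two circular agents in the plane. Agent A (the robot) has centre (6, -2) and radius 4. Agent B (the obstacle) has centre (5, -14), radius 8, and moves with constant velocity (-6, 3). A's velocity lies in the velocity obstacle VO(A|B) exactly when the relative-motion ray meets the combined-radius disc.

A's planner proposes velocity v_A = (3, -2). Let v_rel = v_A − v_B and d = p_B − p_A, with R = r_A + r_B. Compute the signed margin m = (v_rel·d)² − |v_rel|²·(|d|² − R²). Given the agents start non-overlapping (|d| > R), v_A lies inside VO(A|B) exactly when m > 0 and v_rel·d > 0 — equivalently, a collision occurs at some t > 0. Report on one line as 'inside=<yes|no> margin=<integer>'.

d = (-1, -12),  |d|² = 145;  R = 4+8 = 12,  c = 145−12² = 1
v_rel = (9, -5),  |v_rel|² = 106;  v_rel·d = (9)·(-1) + (-5)·(-12) = 51
106·t² − 102·t + 1 = 0  ⇒  m = 51² − 106·1 = 2495
m = 2495 > 0,  v_rel·d = 51 > 0  ⇒  inside

inside=yes margin=2495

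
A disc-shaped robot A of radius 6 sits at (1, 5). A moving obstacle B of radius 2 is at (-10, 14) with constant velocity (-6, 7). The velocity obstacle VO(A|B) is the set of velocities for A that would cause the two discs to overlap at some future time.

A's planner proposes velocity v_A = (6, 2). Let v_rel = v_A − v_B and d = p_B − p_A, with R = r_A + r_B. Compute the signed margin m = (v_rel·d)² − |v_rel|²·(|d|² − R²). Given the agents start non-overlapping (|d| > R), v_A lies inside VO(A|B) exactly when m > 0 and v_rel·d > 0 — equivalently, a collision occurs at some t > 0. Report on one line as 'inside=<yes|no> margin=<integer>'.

d = (-11, 9),  |d|² = 202;  R = 6+2 = 8,  c = 202−8² = 138
v_rel = (12, -5),  |v_rel|² = 169;  v_rel·d = (12)·(-11) + (-5)·(9) = -177
169·t² + 354·t + 138 = 0  ⇒  m = (-177)² − 169·138 = 8007
m = 8007 > 0,  v_rel·d = -177 < 0  ⇒  outside

inside=no margin=8007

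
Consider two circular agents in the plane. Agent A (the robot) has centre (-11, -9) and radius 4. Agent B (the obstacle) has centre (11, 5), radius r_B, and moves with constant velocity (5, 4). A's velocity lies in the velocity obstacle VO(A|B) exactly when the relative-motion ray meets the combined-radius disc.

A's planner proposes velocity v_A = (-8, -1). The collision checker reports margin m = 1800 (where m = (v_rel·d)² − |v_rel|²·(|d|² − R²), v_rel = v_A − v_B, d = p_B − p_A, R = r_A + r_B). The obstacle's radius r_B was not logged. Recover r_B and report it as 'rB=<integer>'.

m = 1800
d = (22, 14);  v_rel = (-13, -5),  |v_rel|² = 194
v_rel×d = (-13)·(14) − (-5)·(22) = -72
since m = R²·194 − (-72)²:  R² = (5184 + 1800) / 194 = 36
R = √36 = 6  ⇒  r_B = 6 − 4 = 2

rB=2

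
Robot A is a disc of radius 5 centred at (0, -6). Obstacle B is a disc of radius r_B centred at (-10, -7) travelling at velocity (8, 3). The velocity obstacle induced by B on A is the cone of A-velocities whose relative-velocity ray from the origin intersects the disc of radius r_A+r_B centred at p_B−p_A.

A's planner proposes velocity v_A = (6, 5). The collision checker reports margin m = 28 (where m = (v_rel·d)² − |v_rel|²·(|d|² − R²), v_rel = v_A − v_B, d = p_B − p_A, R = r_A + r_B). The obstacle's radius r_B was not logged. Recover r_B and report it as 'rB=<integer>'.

m = 28
d = (-10, -1);  v_rel = (-2, 2),  |v_rel|² = 8
v_rel×d = (-2)·(-1) − (2)·(-10) = 22
since m = R²·8 − 22²:  R² = (484 + 28) / 8 = 64
R = √64 = 8  ⇒  r_B = 8 − 5 = 3

rB=3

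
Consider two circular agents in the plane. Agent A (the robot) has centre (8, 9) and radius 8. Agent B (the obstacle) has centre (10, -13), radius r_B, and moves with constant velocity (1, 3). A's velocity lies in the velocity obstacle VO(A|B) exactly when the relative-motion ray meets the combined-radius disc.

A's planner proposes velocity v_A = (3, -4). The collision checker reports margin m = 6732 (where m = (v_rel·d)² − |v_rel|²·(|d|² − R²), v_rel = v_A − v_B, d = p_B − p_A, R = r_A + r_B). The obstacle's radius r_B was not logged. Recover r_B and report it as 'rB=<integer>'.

m = 6732
d = (2, -22);  v_rel = (2, -7),  |v_rel|² = 53
v_rel×d = (2)·(-22) − (-7)·(2) = -30
since m = R²·53 − (-30)²:  R² = (900 + 6732) / 53 = 144
R = √144 = 12  ⇒  r_B = 12 − 8 = 4

rB=4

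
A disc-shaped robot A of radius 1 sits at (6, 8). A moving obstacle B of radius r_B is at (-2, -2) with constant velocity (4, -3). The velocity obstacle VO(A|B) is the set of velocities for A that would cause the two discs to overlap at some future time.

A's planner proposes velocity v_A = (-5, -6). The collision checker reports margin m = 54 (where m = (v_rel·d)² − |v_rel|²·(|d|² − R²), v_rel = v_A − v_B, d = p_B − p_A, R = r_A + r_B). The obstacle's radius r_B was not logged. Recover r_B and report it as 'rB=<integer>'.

m = 54
d = (-8, -10);  v_rel = (-9, -3),  |v_rel|² = 90
v_rel×d = (-9)·(-10) − (-3)·(-8) = 66
since m = R²·90 − 66²:  R² = (4356 + 54) / 90 = 49
R = √49 = 7  ⇒  r_B = 7 − 1 = 6

rB=6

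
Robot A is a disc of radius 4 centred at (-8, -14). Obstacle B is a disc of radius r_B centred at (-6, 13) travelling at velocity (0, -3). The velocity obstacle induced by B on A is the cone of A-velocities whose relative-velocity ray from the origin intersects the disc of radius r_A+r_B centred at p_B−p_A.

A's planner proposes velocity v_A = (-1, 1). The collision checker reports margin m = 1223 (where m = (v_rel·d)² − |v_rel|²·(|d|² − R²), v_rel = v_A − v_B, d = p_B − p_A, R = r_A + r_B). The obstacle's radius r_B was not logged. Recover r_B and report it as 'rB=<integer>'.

m = 1223
d = (2, 27);  v_rel = (-1, 4),  |v_rel|² = 17
v_rel×d = (-1)·(27) − (4)·(2) = -35
since m = R²·17 − (-35)²:  R² = (1225 + 1223) / 17 = 144
R = √144 = 12  ⇒  r_B = 12 − 4 = 8

rB=8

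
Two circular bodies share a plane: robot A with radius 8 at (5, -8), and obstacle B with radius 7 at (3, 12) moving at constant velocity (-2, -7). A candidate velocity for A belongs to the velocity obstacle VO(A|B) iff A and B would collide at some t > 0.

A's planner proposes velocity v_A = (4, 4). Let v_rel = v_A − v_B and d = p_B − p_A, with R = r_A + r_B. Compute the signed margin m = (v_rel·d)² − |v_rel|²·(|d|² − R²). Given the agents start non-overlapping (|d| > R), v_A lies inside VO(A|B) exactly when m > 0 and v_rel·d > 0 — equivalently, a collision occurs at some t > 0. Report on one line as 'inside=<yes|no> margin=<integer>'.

d = (-2, 20),  |d|² = 404;  R = 8+7 = 15,  c = 404−15² = 179
v_rel = (6, 11),  |v_rel|² = 157;  v_rel·d = (6)·(-2) + (11)·(20) = 208
157·t² − 416·t + 179 = 0  ⇒  m = 208² − 157·179 = 15161
m = 15161 > 0,  v_rel·d = 208 > 0  ⇒  inside

inside=yes margin=15161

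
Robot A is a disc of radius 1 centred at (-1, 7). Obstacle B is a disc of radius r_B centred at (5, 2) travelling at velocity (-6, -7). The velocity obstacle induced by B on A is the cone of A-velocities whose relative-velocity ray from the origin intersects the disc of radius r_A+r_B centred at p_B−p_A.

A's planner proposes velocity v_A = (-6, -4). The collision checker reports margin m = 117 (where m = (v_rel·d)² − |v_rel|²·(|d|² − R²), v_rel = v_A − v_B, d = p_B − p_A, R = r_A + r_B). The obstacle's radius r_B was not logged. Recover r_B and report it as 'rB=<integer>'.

m = 117
d = (6, -5);  v_rel = (0, 3),  |v_rel|² = 9
v_rel×d = (0)·(-5) − (3)·(6) = -18
since m = R²·9 − (-18)²:  R² = (324 + 117) / 9 = 49
R = √49 = 7  ⇒  r_B = 7 − 1 = 6

rB=6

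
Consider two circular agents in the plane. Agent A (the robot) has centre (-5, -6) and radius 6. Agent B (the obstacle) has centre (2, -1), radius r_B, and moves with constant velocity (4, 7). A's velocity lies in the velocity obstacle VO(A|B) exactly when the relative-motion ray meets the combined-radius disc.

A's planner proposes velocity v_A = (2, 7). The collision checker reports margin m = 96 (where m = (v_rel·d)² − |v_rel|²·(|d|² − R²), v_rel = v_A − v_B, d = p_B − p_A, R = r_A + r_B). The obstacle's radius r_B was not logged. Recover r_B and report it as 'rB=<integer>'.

m = 96
d = (7, 5);  v_rel = (-2, 0),  |v_rel|² = 4
v_rel×d = (-2)·(5) − (0)·(7) = -10
since m = R²·4 − (-10)²:  R² = (100 + 96) / 4 = 49
R = √49 = 7  ⇒  r_B = 7 − 6 = 1

rB=1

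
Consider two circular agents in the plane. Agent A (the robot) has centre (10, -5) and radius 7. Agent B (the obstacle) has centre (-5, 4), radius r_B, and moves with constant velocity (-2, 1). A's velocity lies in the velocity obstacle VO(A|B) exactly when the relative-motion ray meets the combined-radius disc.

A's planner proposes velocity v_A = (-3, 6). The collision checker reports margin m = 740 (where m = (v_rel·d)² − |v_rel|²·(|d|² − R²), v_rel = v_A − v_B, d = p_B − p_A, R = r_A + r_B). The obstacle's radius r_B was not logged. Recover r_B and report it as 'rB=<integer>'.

m = 740
d = (-15, 9);  v_rel = (-1, 5),  |v_rel|² = 26
v_rel×d = (-1)·(9) − (5)·(-15) = 66
since m = R²·26 − 66²:  R² = (4356 + 740) / 26 = 196
R = √196 = 14  ⇒  r_B = 14 − 7 = 7

rB=7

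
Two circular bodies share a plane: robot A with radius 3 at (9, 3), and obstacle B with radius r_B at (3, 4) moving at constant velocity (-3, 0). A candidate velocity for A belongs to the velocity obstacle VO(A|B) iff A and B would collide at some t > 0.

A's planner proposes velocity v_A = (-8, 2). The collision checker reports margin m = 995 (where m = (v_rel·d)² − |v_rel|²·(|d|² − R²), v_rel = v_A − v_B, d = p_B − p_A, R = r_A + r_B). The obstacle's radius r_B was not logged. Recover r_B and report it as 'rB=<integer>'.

m = 995
d = (-6, 1);  v_rel = (-5, 2),  |v_rel|² = 29
v_rel×d = (-5)·(1) − (2)·(-6) = 7
since m = R²·29 − 7²:  R² = (49 + 995) / 29 = 36
R = √36 = 6  ⇒  r_B = 6 − 3 = 3

rB=3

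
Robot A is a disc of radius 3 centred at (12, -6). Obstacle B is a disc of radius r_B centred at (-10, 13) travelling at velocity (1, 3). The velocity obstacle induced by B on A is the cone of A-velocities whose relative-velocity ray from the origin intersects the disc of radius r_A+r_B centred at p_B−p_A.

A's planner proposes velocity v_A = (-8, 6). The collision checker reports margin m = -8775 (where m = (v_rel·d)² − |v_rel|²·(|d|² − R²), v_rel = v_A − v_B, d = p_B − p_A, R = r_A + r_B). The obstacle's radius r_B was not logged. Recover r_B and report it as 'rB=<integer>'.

m = -8775
d = (-22, 19);  v_rel = (-9, 3),  |v_rel|² = 90
v_rel×d = (-9)·(19) − (3)·(-22) = -105
since m = R²·90 − (-105)²:  R² = (11025 + -8775) / 90 = 25
R = √25 = 5  ⇒  r_B = 5 − 3 = 2

rB=2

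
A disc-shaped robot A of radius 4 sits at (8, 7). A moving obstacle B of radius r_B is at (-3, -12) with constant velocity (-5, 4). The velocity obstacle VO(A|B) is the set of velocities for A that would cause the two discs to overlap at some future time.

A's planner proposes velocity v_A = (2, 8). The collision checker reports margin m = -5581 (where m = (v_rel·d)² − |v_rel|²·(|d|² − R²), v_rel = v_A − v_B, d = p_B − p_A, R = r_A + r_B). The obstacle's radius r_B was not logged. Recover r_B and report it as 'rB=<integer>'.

m = -5581
d = (-11, -19);  v_rel = (7, 4),  |v_rel|² = 65
v_rel×d = (7)·(-19) − (4)·(-11) = -89
since m = R²·65 − (-89)²:  R² = (7921 + -5581) / 65 = 36
R = √36 = 6  ⇒  r_B = 6 − 4 = 2

rB=2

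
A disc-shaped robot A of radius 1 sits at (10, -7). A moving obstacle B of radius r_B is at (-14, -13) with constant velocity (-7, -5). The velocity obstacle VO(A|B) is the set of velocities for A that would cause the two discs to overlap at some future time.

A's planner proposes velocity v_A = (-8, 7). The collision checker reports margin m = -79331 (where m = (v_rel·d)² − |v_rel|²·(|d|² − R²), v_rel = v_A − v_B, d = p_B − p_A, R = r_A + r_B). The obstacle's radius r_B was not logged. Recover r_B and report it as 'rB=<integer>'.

m = -79331
d = (-24, -6);  v_rel = (-1, 12),  |v_rel|² = 145
v_rel×d = (-1)·(-6) − (12)·(-24) = 294
since m = R²·145 − 294²:  R² = (86436 + -79331) / 145 = 49
R = √49 = 7  ⇒  r_B = 7 − 1 = 6

rB=6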